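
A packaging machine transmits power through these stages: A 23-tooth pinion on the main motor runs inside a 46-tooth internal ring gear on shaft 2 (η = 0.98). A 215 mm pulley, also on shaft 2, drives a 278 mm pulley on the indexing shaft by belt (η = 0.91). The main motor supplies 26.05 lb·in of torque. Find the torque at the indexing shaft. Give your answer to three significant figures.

After the internal gear (46/23): 26.05 × 2 × 0.98 = 51.058 lb·in
After the belt (278/215): 51.058 × 1.293 × 0.91 = 60.077 lb·in

60.1 lb·in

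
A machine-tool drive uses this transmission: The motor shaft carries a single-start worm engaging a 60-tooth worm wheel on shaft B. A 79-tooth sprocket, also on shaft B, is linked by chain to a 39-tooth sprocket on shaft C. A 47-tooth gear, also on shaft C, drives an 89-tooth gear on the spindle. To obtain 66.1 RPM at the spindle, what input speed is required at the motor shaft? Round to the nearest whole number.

Overall ratio R = 60 × 0.49367 × 1.8936 = 56.089.
Required input speed = output speed × R = 66.1 × 56.089 = 3707.5 RPM.

3708 RPM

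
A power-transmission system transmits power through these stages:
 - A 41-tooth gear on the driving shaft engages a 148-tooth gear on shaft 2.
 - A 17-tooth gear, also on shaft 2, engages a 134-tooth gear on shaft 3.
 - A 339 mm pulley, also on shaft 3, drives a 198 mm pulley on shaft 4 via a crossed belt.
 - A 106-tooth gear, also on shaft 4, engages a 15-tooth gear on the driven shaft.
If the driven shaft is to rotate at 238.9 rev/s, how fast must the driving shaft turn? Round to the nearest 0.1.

561.8 rev/s

Overall ratio R = 3.6098 × 7.8824 × 0.58407 × 0.14151 = 2.3517.
Required input speed = output speed × R = 238.9 × 2.3517 = 561.82 rev/s.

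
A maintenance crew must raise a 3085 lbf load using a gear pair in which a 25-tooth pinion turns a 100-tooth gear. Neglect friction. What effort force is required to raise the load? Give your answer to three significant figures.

771 lbf

Gear pair MA = 100/25 = 4.
Effort = load / MA = 3085 / 4 = 771.25 lbf.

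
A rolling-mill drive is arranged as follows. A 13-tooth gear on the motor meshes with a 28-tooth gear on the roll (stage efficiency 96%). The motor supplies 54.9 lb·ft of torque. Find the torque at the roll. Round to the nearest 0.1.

After the gear mesh (28/13): 54.9 × 2.1538 × 0.96 = 113.52 lb·ft

113.5 lb·ft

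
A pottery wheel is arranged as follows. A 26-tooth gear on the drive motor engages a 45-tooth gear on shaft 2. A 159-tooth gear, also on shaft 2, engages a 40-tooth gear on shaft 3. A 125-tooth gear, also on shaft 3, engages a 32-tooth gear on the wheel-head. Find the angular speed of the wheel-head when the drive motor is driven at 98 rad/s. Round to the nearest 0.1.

Gear mesh: ratio = 45/26 = 1.7308, so shaft 2 turns at 98 / 1.7308 = 56.622 rad/s.
Gear mesh: ratio = 40/159 = 0.25157, so shaft 3 turns at 56.622 / 0.25157 = 225.07 rad/s.
Gear mesh: ratio = 32/125 = 0.256, so the wheel-head turns at 225.07 / 0.256 = 879.19 rad/s.

879.2 rad/s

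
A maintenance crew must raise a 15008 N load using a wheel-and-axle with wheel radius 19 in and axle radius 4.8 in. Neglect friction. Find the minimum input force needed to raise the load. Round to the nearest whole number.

3791 N

Wheel-and-axle MA = R/r = 19/4.8 = 3.9583.
Effort = load / MA = 15008 / 3.9583 = 3791.5 N.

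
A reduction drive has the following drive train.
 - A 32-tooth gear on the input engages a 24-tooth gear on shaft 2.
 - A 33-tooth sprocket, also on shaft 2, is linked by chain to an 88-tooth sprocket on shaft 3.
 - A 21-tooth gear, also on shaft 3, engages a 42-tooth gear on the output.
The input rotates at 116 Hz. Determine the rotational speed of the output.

29 Hz

the input → shaft 2 (gear mesh, 24/32): 116 ÷ 0.75 = 154.67 Hz
shaft 2 → shaft 3 (chain, 88/33): 154.67 ÷ 2.6667 = 58 Hz
shaft 3 → the output (gear mesh, 42/21): 58 ÷ 2 = 29 Hz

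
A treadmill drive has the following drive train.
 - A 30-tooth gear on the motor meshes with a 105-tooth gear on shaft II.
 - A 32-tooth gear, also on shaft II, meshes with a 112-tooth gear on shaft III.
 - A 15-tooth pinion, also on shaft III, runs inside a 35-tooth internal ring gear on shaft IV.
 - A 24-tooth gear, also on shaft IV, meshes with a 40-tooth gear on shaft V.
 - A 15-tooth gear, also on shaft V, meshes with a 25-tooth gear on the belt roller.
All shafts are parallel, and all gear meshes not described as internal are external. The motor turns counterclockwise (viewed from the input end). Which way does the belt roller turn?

counterclockwise

the motor → shaft II: external mesh, 1 reversal → CW.
shaft II → shaft III: external mesh, 1 reversal → CCW.
shaft III → shaft IV: internal mesh, same direction → CCW.
shaft IV → shaft V: external mesh, 1 reversal → CW.
shaft V → the belt roller: external mesh, 1 reversal → CCW.
4 reversals in total — an even number — so the belt roller turns the same way as the motor.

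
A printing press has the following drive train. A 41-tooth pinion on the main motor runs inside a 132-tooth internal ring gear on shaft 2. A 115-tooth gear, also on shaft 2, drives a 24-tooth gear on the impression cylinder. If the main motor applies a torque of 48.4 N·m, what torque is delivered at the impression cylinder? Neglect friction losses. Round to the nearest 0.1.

Internal gear: ratio = 132/41 = 3.2195; torque at shaft 2 = 48.4 × 3.2195 = 155.82 N·m.
Gear mesh: ratio = 24/115 = 0.2087; torque at the impression cylinder = 155.82 × 0.2087 = 32.52 N·m.

32.5 N·m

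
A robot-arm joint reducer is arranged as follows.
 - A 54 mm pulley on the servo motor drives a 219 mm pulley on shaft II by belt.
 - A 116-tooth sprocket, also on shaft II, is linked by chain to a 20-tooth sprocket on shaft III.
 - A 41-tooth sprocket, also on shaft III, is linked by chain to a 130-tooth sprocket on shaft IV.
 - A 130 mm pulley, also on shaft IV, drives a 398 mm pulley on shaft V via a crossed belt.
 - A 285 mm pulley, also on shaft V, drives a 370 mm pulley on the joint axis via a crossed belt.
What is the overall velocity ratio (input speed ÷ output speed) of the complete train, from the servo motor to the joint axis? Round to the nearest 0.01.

Each stage contributes driven/driver: belt 219/54 = 4.0556, chain 20/116 = 0.17241, chain 130/41 = 3.1707, belt 398/130 = 3.0615, belt 370/285 = 1.2982.
Overall: 4.0556 × 0.17241 × 3.1707 × 3.0615 × 1.2982 = 8.8121.

8.81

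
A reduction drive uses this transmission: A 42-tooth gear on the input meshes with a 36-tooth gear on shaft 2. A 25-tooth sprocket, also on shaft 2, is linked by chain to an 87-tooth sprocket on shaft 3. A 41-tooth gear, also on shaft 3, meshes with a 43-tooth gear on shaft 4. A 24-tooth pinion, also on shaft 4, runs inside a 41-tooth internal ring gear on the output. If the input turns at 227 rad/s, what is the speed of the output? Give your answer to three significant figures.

42.5 rad/s

gear mesh 36/42 = 0.85714 → 227/0.85714 = 264.83 rad/s
chain 87/25 = 3.48 → 264.83/3.48 = 76.102 rad/s
gear mesh 43/41 = 1.0488 → 76.102/1.0488 = 72.562 rad/s
internal gear 41/24 = 1.7083 → 72.562/1.7083 = 42.475 rad/s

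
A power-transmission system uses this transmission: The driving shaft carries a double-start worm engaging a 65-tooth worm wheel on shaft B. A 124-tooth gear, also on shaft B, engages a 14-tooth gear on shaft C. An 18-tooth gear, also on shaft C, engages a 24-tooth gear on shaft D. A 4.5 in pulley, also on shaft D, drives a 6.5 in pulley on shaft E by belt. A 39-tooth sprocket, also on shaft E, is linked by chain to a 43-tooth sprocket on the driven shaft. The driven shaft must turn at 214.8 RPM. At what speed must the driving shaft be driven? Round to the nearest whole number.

1674 RPM

Overall ratio R = 32.5 × 0.1129 × 1.3333 × 1.4444 × 1.1026 = 7.7917.
Required input speed = output speed × R = 214.8 × 7.7917 = 1673.7 RPM.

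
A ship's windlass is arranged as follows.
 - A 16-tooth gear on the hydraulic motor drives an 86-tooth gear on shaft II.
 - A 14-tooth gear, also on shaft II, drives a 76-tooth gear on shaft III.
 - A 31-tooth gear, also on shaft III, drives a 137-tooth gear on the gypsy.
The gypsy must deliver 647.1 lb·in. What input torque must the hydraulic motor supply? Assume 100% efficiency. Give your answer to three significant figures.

Overall ratio R = 5.375 × 5.4286 × 4.4194 = 128.95.
Input torque = output torque / R = 647.1 / 128.95 = 5.0182 lb·in.

5.02 lb·in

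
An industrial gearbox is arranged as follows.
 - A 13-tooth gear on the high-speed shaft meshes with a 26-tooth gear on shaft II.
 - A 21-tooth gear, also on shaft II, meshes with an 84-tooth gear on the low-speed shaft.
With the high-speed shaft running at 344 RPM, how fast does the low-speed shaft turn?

Gear mesh: ratio = 26/13 = 2, so shaft II turns at 344 / 2 = 172 RPM.
Gear mesh: ratio = 84/21 = 4, so the low-speed shaft turns at 172 / 4 = 43 RPM.

43 RPM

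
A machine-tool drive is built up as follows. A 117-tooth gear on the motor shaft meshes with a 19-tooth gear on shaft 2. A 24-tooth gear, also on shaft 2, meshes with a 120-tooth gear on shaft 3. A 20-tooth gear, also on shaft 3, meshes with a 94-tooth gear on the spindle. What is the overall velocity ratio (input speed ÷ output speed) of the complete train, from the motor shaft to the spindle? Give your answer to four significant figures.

Each stage contributes driven/driver: gear mesh 19/117 = 0.16239, gear mesh 120/24 = 5, gear mesh 94/20 = 4.7.
Overall: 0.16239 × 5 × 4.7 = 3.8162.

3.816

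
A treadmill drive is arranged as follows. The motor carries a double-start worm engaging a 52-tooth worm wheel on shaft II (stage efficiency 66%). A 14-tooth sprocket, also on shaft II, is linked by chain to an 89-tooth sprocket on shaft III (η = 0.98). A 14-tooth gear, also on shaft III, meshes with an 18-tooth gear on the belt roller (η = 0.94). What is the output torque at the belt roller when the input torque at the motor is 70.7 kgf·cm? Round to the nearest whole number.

9135 kgf·cm

After the worm (52/2): 70.7 × 26 × 0.66 = 1213.2 kgf·cm
After the chain (89/14): 1213.2 × 6.3571 × 0.98 = 7558.3 kgf·cm
After the gear mesh (18/14): 7558.3 × 1.2857 × 0.94 = 9134.8 kgf·cm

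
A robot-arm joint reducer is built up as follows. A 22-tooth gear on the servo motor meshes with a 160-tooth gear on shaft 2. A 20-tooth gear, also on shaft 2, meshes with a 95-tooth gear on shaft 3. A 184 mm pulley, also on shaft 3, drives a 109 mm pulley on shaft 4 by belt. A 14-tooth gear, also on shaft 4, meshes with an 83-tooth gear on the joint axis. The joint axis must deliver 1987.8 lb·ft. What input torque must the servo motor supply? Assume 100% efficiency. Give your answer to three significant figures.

16.4 lb·ft

Overall ratio R = 7.2727 × 4.75 × 0.59239 × 5.9286 = 121.32.
Input torque = output torque / R = 1987.8 / 121.32 = 16.384 lb·ft.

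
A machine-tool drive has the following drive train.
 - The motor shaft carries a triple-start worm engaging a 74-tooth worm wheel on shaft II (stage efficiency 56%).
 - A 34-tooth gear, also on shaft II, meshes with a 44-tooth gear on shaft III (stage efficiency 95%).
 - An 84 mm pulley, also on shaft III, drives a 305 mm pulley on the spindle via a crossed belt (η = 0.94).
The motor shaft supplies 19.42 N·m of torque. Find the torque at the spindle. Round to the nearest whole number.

After the worm (74/3): 19.42 × 24.667 × 0.56 = 268.25 N·m
After the gear mesh (44/34): 268.25 × 1.2941 × 0.95 = 329.8 N·m
After the belt (305/84): 329.8 × 3.631 × 0.94 = 1125.6 N·m

1126 N·m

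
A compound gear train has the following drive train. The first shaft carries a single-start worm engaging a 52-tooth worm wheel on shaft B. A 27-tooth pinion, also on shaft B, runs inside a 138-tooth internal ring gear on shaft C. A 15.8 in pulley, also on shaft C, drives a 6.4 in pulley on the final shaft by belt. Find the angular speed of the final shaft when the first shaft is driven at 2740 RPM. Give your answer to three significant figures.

25.5 RPM

Worm: ratio = 52/1 = 52, so shaft B turns at 2740 / 52 = 52.692 RPM.
Internal gear: ratio = 138/27 = 5.1111, so shaft C turns at 52.692 / 5.1111 = 10.309 RPM.
Belt: ratio = 6.4/15.8 = 0.40506, so the final shaft turns at 10.309 / 0.40506 = 25.451 RPM.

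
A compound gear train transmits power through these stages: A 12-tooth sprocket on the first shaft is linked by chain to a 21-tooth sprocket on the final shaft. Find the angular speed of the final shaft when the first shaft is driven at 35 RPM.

Chain: ratio = 21/12 = 1.75, so the final shaft turns at 35 / 1.75 = 20 RPM.

20 RPM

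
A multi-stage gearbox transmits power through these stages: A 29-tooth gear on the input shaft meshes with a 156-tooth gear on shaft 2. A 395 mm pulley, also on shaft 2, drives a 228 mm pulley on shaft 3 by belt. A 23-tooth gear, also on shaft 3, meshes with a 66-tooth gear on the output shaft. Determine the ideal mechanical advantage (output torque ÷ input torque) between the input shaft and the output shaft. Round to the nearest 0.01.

Each stage contributes driven/driver: gear mesh 156/29 = 5.3793, belt 228/395 = 0.57722, gear mesh 66/23 = 2.8696.
Overall: 5.3793 × 0.57722 × 2.8696 = 8.9101.

8.91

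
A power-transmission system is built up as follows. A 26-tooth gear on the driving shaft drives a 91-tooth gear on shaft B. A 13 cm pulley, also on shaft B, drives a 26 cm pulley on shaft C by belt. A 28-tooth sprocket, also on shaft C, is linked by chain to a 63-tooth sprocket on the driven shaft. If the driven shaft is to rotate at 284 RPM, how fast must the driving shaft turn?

Overall ratio R = 3.5 × 2 × 2.25 = 15.75.
Required input speed = output speed × R = 284 × 15.75 = 4473 RPM.

4473 RPM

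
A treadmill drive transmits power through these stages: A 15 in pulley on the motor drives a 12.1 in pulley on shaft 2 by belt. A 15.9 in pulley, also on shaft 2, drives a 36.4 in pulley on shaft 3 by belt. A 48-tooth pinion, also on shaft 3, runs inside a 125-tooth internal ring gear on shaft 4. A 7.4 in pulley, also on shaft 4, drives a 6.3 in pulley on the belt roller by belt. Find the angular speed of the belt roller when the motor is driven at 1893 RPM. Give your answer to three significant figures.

462 RPM

the motor → shaft 2 (belt, 12.1/15): 1893 ÷ 0.80667 = 2346.7 RPM
shaft 2 → shaft 3 (belt, 36.4/15.9): 2346.7 ÷ 2.2893 = 1025.1 RPM
shaft 3 → shaft 4 (internal gear, 125/48): 1025.1 ÷ 2.6042 = 393.63 RPM
shaft 4 → the belt roller (belt, 6.3/7.4): 393.63 ÷ 0.85135 = 462.35 RPM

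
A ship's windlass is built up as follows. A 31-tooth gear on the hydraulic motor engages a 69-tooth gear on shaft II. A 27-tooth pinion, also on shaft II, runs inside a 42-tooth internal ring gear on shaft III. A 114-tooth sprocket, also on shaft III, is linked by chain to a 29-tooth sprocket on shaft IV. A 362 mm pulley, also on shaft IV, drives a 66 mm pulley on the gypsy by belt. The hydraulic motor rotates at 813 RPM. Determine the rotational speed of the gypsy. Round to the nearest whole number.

5063 RPM

the hydraulic motor → shaft II (gear mesh, 69/31): 813 ÷ 2.2258 = 365.26 RPM
shaft II → shaft III (internal gear, 42/27): 365.26 ÷ 1.5556 = 234.81 RPM
shaft III → shaft IV (chain, 29/114): 234.81 ÷ 0.25439 = 923.05 RPM
shaft IV → the gypsy (belt, 66/362): 923.05 ÷ 0.18232 = 5062.8 RPM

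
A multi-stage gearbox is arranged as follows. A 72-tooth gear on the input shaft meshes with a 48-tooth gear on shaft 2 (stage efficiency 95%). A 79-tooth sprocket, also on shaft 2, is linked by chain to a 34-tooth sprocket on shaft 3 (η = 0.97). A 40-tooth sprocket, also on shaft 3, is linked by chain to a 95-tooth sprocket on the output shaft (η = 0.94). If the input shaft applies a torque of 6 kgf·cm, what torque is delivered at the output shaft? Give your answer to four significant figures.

3.542 kgf·cm

gear mesh 48/72 = 0.66667 → τ = 6·0.66667·0.95 = 3.8 kgf·cm
chain 34/79 = 0.43038 → τ = 3.8·0.43038·0.97 = 1.5864 kgf·cm
chain 95/40 = 2.375 → τ = 1.5864·2.375·0.94 = 3.5416 kgf·cm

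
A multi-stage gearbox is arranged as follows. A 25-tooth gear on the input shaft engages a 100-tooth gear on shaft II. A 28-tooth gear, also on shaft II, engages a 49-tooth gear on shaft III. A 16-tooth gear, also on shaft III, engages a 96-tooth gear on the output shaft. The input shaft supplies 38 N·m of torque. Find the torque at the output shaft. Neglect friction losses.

Gear mesh: ratio = 100/25 = 4; torque at shaft II = 38 × 4 = 152 N·m.
Gear mesh: ratio = 49/28 = 1.75; torque at shaft III = 152 × 1.75 = 266 N·m.
Gear mesh: ratio = 96/16 = 6; torque at the output shaft = 266 × 6 = 1596 N·m.

1596 N·m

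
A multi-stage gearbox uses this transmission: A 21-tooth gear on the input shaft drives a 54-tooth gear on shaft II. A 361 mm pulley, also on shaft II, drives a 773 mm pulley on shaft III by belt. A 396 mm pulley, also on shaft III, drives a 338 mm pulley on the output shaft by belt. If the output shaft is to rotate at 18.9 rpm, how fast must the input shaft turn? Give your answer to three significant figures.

88.8 rpm

Overall ratio R = 2.5714 × 2.1413 × 0.85354 = 4.6997.
Required input speed = output speed × R = 18.9 × 4.6997 = 88.824 rpm.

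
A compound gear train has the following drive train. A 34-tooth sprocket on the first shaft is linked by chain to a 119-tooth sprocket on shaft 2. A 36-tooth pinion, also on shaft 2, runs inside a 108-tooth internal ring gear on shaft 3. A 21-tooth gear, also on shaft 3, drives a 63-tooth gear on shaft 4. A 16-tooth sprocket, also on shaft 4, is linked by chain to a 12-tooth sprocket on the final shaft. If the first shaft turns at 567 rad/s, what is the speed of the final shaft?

chain 119/34 = 3.5 → 567/3.5 = 162 rad/s
internal gear 108/36 = 3 → 162/3 = 54 rad/s
gear mesh 63/21 = 3 → 54/3 = 18 rad/s
chain 12/16 = 0.75 → 18/0.75 = 24 rad/s

24 rad/s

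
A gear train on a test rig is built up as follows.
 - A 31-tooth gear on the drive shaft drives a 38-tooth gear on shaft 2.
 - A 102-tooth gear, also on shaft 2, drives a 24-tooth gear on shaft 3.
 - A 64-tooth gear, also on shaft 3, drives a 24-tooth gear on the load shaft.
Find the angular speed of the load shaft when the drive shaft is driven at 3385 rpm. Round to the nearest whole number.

31296 rpm

the drive shaft → shaft 2 (gear mesh, 38/31): 3385 ÷ 1.2258 = 2761.4 rpm
shaft 2 → shaft 3 (gear mesh, 24/102): 2761.4 ÷ 0.23529 = 11736 rpm
shaft 3 → the load shaft (gear mesh, 24/64): 11736 ÷ 0.375 = 31296 rpm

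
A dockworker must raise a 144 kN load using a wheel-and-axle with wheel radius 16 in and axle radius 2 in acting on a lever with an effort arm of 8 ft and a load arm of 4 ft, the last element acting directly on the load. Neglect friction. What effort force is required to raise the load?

9 kN

Wheel-and-axle MA = R/r = 16/2 = 8.
Lever MA = effort arm / load arm = 8/4 = 2.
Combined ideal MA = 8 × 2 = 16.
Effort = load / MA = 144 / 16 = 9 kN.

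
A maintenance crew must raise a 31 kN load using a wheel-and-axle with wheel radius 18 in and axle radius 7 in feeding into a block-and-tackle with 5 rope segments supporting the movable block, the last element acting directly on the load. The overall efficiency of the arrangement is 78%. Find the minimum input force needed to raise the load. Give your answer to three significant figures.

Wheel-and-axle MA = R/r = 18/7 = 2.5714.
Block-and-tackle MA = number of supporting rope parts = 5.
Combined ideal MA = 2.5714 × 5 = 12.857.
Actual MA = 12.857 × 0.78 = 10.029.
Effort = load / actual MA = 31 / 10.029 = 3.0912 kN.

3.09 kN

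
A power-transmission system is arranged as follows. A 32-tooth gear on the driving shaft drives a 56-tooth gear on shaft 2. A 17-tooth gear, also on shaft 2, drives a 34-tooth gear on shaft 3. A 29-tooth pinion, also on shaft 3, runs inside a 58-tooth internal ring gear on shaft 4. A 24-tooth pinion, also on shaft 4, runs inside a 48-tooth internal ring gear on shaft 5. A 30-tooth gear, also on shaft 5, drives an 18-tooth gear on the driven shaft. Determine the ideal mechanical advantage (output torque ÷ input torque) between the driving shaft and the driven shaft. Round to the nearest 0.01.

Each stage contributes driven/driver: gear mesh 56/32 = 1.75, gear mesh 34/17 = 2, internal gear 58/29 = 2, internal gear 48/24 = 2, gear mesh 18/30 = 0.6.
Overall: 1.75 × 2 × 2 × 2 × 0.6 = 8.4.

8.40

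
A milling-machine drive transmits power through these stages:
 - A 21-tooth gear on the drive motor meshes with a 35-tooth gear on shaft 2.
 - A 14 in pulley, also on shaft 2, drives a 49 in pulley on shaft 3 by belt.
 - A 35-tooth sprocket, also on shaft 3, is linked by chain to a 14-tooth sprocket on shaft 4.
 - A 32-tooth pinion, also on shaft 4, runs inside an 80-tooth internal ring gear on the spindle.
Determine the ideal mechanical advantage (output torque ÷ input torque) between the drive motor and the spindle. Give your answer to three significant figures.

5.83

Each stage contributes driven/driver: gear mesh 35/21 = 1.6667, belt 49/14 = 3.5, chain 14/35 = 0.4, internal gear 80/32 = 2.5.
Overall: 1.6667 × 3.5 × 0.4 × 2.5 = 5.8333.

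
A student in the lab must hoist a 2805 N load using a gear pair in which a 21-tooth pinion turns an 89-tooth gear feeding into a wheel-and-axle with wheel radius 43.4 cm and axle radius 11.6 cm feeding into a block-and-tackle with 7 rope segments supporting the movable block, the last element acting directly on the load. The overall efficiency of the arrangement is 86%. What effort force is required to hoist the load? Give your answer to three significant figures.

29.4 N

Gear pair MA = 89/21 = 4.2381.
Wheel-and-axle MA = R/r = 43.4/11.6 = 3.7414.
Block-and-tackle MA = number of supporting rope parts = 7.
Combined ideal MA = 4.2381 × 3.7414 × 7 = 110.99.
Actual MA = 110.99 × 0.86 = 95.455.
Effort = load / actual MA = 2805 / 95.455 = 29.386 N.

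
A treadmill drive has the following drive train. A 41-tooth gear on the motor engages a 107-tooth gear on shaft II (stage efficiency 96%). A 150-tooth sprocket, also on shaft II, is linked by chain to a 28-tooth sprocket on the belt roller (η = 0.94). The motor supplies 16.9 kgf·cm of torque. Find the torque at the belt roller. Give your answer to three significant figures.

7.43 kgf·cm

gear mesh 107/41 = 2.6098 → τ = 16.9·2.6098·0.96 = 42.341 kgf·cm
chain 28/150 = 0.18667 → τ = 42.341·0.18667·0.94 = 7.4294 kgf·cm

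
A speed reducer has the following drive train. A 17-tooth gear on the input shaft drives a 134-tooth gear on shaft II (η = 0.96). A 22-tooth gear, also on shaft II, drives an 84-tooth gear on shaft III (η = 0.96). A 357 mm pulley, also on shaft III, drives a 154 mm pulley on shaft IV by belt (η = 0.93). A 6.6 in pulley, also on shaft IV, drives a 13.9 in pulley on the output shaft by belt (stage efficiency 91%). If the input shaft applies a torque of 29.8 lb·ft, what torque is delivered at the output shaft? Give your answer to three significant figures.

636 lb·ft

After the gear mesh (134/17): 29.8 × 7.8824 × 0.96 = 225.5 lb·ft
After the gear mesh (84/22): 225.5 × 3.8182 × 0.96 = 826.55 lb·ft
After the belt (154/357): 826.55 × 0.43137 × 0.93 = 331.59 lb·ft
After the belt (13.9/6.6): 331.59 × 2.1061 × 0.91 = 635.5 lb·ft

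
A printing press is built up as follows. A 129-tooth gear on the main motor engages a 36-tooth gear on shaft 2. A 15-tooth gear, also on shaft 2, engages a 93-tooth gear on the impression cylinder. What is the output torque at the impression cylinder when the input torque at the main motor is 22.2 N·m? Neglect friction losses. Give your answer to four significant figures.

Gear mesh: ratio = 36/129 = 0.27907; torque at shaft 2 = 22.2 × 0.27907 = 6.1953 N·m.
Gear mesh: ratio = 93/15 = 6.2; torque at the impression cylinder = 6.1953 × 6.2 = 38.411 N·m.

38.41 N·m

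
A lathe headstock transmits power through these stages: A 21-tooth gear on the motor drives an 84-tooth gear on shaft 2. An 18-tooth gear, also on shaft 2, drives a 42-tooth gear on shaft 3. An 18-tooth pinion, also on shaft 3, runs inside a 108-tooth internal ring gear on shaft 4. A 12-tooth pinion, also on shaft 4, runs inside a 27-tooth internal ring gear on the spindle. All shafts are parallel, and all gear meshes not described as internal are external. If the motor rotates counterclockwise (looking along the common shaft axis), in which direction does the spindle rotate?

counterclockwise

the motor → shaft 2: external mesh, 1 reversal → CW.
shaft 2 → shaft 3: external mesh, 1 reversal → CCW.
shaft 3 → shaft 4: internal mesh, same direction → CCW.
shaft 4 → the spindle: internal mesh, same direction → CCW.
2 reversals in total — an even number — so the spindle turns the same way as the motor.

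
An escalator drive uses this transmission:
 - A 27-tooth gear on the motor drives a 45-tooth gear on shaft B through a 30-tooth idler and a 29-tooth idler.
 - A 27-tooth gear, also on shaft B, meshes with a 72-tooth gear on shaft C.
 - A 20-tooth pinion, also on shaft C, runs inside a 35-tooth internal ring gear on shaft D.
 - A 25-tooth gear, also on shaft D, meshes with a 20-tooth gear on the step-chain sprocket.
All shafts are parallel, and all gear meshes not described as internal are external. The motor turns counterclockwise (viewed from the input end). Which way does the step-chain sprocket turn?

clockwise

the motor → shaft B: driver → idler → idler → driven is 3 external meshes, 3 reversals → CW.
shaft B → shaft C: external mesh, 1 reversal → CCW.
shaft C → shaft D: internal mesh, same direction → CCW.
shaft D → the step-chain sprocket: external mesh, 1 reversal → CW.
5 reversals in total — an odd number — so the step-chain sprocket turns opposite to the motor.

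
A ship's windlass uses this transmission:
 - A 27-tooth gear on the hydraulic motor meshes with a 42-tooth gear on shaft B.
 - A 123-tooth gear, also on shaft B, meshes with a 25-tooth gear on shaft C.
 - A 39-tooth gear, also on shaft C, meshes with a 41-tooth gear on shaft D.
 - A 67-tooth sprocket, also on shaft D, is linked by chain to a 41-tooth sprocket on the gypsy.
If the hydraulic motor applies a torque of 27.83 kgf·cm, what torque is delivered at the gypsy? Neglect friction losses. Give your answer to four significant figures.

After the gear mesh (42/27): 27.83 × 1.5556 = 43.291 kgf·cm
After the gear mesh (25/123): 43.291 × 0.20325 = 8.799 kgf·cm
After the gear mesh (41/39): 8.799 × 1.0513 = 9.2502 kgf·cm
After the chain (41/67): 9.2502 × 0.61194 = 5.6606 kgf·cm

5.661 kgf·cm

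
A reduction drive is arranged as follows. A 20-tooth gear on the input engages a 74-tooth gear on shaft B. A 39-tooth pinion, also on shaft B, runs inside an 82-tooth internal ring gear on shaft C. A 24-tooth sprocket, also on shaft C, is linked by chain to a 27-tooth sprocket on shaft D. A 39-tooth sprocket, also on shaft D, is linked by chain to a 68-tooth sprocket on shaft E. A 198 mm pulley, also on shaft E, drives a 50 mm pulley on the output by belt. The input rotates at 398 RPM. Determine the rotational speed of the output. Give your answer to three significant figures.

103 RPM

gear mesh 74/20 = 3.7 → 398/3.7 = 107.57 RPM
internal gear 82/39 = 2.1026 → 107.57/2.1026 = 51.16 RPM
chain 27/24 = 1.125 → 51.16/1.125 = 45.476 RPM
chain 68/39 = 1.7436 → 45.476/1.7436 = 26.082 RPM
belt 50/198 = 0.25253 → 26.082/0.25253 = 103.28 RPM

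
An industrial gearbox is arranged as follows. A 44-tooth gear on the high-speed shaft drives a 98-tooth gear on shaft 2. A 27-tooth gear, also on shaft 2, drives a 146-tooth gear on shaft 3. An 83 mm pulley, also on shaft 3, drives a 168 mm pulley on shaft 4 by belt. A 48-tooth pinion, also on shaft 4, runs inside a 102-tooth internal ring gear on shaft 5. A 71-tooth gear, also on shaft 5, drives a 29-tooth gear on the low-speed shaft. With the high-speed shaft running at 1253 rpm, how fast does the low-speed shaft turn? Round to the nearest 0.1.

59.2 rpm

the high-speed shaft → shaft 2 (gear mesh, 98/44): 1253 ÷ 2.2273 = 562.57 rpm
shaft 2 → shaft 3 (gear mesh, 146/27): 562.57 ÷ 5.4074 = 104.04 rpm
shaft 3 → shaft 4 (belt, 168/83): 104.04 ÷ 2.0241 = 51.399 rpm
shaft 4 → shaft 5 (internal gear, 102/48): 51.399 ÷ 2.125 = 24.188 rpm
shaft 5 → the low-speed shaft (gear mesh, 29/71): 24.188 ÷ 0.40845 = 59.219 rpm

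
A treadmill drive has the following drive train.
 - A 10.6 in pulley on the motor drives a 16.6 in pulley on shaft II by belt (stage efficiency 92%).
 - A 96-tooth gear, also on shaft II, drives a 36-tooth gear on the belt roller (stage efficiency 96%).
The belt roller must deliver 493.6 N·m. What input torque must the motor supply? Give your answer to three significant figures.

Overall ratio R = 1.566 × 0.375 = 0.58726; overall efficiency η = 0.92 × 0.96 = 0.8832.
Input torque = output torque / (R × η) = 493.6 / (0.58726 × 0.8832) = 951.66 N·m.

952 N·m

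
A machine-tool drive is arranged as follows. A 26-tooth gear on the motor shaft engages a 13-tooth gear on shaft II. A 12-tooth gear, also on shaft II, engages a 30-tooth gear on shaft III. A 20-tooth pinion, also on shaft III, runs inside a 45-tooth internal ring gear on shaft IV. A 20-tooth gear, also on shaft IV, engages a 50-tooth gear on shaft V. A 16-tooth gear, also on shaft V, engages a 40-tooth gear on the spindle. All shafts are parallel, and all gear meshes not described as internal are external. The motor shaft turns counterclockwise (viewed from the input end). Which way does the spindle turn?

the motor shaft → shaft II: external mesh, 1 reversal → CW.
shaft II → shaft III: external mesh, 1 reversal → CCW.
shaft III → shaft IV: internal mesh, same direction → CCW.
shaft IV → shaft V: external mesh, 1 reversal → CW.
shaft V → the spindle: external mesh, 1 reversal → CCW.
4 reversals in total — an even number — so the spindle turns the same way as the motor shaft.

counterclockwise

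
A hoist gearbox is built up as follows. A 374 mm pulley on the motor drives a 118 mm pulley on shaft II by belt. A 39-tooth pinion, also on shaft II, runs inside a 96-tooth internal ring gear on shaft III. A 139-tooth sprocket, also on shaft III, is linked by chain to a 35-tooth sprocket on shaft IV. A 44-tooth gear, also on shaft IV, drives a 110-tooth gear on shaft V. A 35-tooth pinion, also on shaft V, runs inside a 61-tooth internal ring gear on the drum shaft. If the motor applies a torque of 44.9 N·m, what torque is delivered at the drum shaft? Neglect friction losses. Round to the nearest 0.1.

38.3 N·m

belt 118/374 = 0.31551 → τ = 44.9·0.31551 = 14.166 N·m
internal gear 96/39 = 2.4615 → τ = 14.166·2.4615 = 34.871 N·m
chain 35/139 = 0.2518 → τ = 34.871·0.2518 = 8.7804 N·m
gear mesh 110/44 = 2.5 → τ = 8.7804·2.5 = 21.951 N·m
internal gear 61/35 = 1.7429 → τ = 21.951·1.7429 = 38.258 N·m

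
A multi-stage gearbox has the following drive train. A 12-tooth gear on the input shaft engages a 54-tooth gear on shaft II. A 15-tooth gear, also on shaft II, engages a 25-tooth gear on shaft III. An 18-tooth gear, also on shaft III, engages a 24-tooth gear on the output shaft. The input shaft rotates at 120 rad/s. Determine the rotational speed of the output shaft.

the input shaft → shaft II (gear mesh, 54/12): 120 ÷ 4.5 = 26.667 rad/s
shaft II → shaft III (gear mesh, 25/15): 26.667 ÷ 1.6667 = 16 rad/s
shaft III → the output shaft (gear mesh, 24/18): 16 ÷ 1.3333 = 12 rad/s

12 rad/s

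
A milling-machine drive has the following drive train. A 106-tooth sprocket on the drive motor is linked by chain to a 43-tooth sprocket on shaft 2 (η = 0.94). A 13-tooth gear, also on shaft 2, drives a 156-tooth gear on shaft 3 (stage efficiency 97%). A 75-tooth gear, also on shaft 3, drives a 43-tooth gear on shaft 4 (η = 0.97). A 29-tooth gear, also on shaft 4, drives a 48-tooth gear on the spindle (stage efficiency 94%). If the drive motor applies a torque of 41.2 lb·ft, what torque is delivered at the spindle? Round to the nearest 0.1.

After the chain (43/106): 41.2 × 0.40566 × 0.94 = 15.71 lb·ft
After the gear mesh (156/13): 15.71 × 12 × 0.97 = 182.87 lb·ft
After the gear mesh (43/75): 182.87 × 0.57333 × 0.97 = 101.7 lb·ft
After the gear mesh (48/29): 101.7 × 1.6552 × 0.94 = 158.23 lb·ft

158.2 lb·ft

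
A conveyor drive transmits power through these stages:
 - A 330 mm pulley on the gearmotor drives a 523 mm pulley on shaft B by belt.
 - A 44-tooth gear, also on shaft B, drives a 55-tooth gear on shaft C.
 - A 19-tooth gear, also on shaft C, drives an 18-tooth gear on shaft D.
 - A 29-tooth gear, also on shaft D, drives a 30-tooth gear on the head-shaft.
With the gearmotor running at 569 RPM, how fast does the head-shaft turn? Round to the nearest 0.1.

293.1 RPM

the gearmotor → shaft B (belt, 523/330): 569 ÷ 1.5848 = 359.02 RPM
shaft B → shaft C (gear mesh, 55/44): 359.02 ÷ 1.25 = 287.22 RPM
shaft C → shaft D (gear mesh, 18/19): 287.22 ÷ 0.94737 = 303.18 RPM
shaft D → the head-shaft (gear mesh, 30/29): 303.18 ÷ 1.0345 = 293.07 RPM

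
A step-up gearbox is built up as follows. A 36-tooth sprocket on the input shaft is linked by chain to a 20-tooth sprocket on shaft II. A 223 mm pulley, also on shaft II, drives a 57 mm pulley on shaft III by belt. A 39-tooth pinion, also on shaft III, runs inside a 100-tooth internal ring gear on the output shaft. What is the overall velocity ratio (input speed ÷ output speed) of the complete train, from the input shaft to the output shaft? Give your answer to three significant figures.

Each stage contributes driven/driver: chain 20/36 = 0.55556, belt 57/223 = 0.25561, internal gear 100/39 = 2.5641.
Overall: 0.55556 × 0.25561 × 2.5641 = 0.36411.

0.364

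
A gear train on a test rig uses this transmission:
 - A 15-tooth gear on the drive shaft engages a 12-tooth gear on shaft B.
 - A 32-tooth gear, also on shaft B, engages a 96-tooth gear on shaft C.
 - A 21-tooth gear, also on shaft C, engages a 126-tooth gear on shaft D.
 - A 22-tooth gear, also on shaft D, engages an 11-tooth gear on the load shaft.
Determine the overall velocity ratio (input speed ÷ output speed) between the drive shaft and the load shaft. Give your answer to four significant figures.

7.200

Each stage contributes driven/driver: gear mesh 12/15 = 0.8, gear mesh 96/32 = 3, gear mesh 126/21 = 6, gear mesh 11/22 = 0.5.
Overall: 0.8 × 3 × 6 × 0.5 = 7.2.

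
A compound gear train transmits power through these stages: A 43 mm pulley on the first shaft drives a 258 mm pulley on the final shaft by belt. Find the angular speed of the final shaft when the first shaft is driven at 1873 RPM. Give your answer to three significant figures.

the first shaft → the final shaft (belt, 258/43): 1873 ÷ 6 = 312.17 RPM

312 RPM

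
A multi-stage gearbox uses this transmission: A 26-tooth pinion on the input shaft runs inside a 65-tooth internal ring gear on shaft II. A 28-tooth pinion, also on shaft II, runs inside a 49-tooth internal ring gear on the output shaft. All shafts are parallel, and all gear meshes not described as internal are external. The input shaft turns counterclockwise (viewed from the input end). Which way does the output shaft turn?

the input shaft → shaft II: internal mesh, same direction → CCW.
shaft II → the output shaft: internal mesh, same direction → CCW.
0 reversals in total — an even number — so the output shaft turns the same way as the input shaft.

counterclockwise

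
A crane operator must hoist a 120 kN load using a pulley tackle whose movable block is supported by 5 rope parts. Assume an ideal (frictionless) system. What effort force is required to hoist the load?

24 kN

Block-and-tackle MA = number of supporting rope parts = 5.
Effort = load / MA = 120 / 5 = 24 kN.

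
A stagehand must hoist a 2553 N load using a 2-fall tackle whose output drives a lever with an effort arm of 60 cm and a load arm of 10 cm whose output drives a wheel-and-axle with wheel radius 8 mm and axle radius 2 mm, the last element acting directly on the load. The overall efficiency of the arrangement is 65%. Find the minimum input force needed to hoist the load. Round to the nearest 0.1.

81.8 N

Block-and-tackle MA = number of supporting rope parts = 2.
Lever MA = effort arm / load arm = 60/10 = 6.
Wheel-and-axle MA = R/r = 8/2 = 4.
Combined ideal MA = 2 × 6 × 4 = 48.
Actual MA = 48 × 0.65 = 31.2.
Effort = load / actual MA = 2553 / 31.2 = 81.827 N.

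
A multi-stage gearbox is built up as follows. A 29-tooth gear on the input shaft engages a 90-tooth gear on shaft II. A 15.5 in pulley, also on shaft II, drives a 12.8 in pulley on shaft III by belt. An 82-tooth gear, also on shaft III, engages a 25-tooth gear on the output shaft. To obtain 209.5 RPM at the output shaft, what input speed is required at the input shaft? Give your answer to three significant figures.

164 RPM

Overall ratio R = 3.1034 × 0.82581 × 0.30488 = 0.78136.
Required input speed = output speed × R = 209.5 × 0.78136 = 163.69 RPM.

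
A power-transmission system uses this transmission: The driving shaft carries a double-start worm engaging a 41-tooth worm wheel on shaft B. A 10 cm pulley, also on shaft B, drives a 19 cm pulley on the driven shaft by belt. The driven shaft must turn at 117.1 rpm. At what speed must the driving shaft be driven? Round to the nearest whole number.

Overall ratio R = 20.5 × 1.9 = 38.95.
Required input speed = output speed × R = 117.1 × 38.95 = 4561 rpm.

4561 rpm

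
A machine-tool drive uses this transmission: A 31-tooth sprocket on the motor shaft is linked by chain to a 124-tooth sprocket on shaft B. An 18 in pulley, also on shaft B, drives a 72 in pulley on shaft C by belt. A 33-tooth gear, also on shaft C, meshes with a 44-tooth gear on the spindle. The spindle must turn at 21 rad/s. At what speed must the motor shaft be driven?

448 rad/s

Overall ratio R = 4 × 4 × 1.3333 = 21.333.
Required input speed = output speed × R = 21 × 21.333 = 448 rad/s.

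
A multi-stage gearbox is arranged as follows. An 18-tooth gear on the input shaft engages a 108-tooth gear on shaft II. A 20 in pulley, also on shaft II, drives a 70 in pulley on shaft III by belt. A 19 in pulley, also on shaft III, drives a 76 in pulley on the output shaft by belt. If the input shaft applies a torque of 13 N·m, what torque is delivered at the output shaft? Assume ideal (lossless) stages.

gear mesh 108/18 = 6 → τ = 13·6 = 78 N·m
belt 70/20 = 3.5 → τ = 78·3.5 = 273 N·m
belt 76/19 = 4 → τ = 273·4 = 1092 N·m

1092 N·m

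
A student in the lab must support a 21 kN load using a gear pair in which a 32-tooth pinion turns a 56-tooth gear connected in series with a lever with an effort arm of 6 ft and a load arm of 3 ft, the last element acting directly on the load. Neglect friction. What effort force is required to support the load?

6 kN

Gear pair MA = 56/32 = 1.75.
Lever MA = effort arm / load arm = 6/3 = 2.
Combined ideal MA = 1.75 × 2 = 3.5.
Effort = load / MA = 21 / 3.5 = 6 kN.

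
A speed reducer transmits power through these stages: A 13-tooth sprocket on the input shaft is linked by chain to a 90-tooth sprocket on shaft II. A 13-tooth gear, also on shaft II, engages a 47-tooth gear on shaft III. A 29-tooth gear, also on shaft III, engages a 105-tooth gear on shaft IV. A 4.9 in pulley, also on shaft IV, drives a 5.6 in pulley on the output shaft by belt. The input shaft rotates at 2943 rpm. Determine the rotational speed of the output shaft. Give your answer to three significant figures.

Chain: ratio = 90/13 = 6.9231, so shaft II turns at 2943 / 6.9231 = 425.1 rpm.
Gear mesh: ratio = 47/13 = 3.6154, so shaft III turns at 425.1 / 3.6154 = 117.58 rpm.
Gear mesh: ratio = 105/29 = 3.6207, so shaft IV turns at 117.58 / 3.6207 = 32.475 rpm.
Belt: ratio = 5.6/4.9 = 1.1429, so the output shaft turns at 32.475 / 1.1429 = 28.415 rpm.

28.4 rpm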